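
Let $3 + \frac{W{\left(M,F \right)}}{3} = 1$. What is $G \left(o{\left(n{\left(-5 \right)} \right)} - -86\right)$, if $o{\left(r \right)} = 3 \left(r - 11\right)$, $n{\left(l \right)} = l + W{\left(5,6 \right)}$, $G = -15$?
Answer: $-300$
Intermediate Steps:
$W{\left(M,F \right)} = -6$ ($W{\left(M,F \right)} = -9 + 3 \cdot 1 = -9 + 3 = -6$)
$n{\left(l \right)} = -6 + l$ ($n{\left(l \right)} = l - 6 = -6 + l$)
$o{\left(r \right)} = -33 + 3 r$ ($o{\left(r \right)} = 3 \left(-11 + r\right) = -33 + 3 r$)
$G \left(o{\left(n{\left(-5 \right)} \right)} - -86\right) = - 15 \left(\left(-33 + 3 \left(-6 - 5\right)\right) - -86\right) = - 15 \left(\left(-33 + 3 \left(-11\right)\right) + 86\right) = - 15 \left(\left(-33 - 33\right) + 86\right) = - 15 \left(-66 + 86\right) = \left(-15\right) 20 = -300$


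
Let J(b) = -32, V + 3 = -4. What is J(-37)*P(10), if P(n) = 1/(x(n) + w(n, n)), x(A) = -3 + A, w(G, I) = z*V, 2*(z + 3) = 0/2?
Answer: -8/7 ≈ -1.1429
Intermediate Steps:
V = -7 (V = -3 - 4 = -7)
z = -3 (z = -3 + (0/2)/2 = -3 + (0*(1/2))/2 = -3 + (1/2)*0 = -3 + 0 = -3)
w(G, I) = 21 (w(G, I) = -3*(-7) = 21)
P(n) = 1/(18 + n) (P(n) = 1/((-3 + n) + 21) = 1/(18 + n))
J(-37)*P(10) = -32/(18 + 10) = -32/28 = -32*1/28 = -8/7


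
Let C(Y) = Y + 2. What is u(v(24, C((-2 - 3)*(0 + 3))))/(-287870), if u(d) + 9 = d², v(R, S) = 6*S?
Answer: -1215/57574 ≈ -0.021103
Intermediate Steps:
C(Y) = 2 + Y
u(d) = -9 + d²
u(v(24, C((-2 - 3)*(0 + 3))))/(-287870) = (-9 + (6*(2 + (-2 - 3)*(0 + 3)))²)/(-287870) = (-9 + (6*(2 - 5*3))²)*(-1/287870) = (-9 + (6*(2 - 15))²)*(-1/287870) = (-9 + (6*(-13))²)*(-1/287870) = (-9 + (-78)²)*(-1/287870) = (-9 + 6084)*(-1/287870) = 6075*(-1/287870) = -1215/57574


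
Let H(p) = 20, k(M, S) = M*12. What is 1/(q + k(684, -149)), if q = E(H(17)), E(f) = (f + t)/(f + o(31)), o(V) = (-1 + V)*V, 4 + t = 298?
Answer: 475/3898957 ≈ 0.00012183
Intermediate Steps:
t = 294 (t = -4 + 298 = 294)
k(M, S) = 12*M
o(V) = V*(-1 + V)
E(f) = (294 + f)/(930 + f) (E(f) = (f + 294)/(f + 31*(-1 + 31)) = (294 + f)/(f + 31*30) = (294 + f)/(f + 930) = (294 + f)/(930 + f))
q = 157/475 (q = (294 + 20)/(930 + 20) = 314/950 = (1/950)*314 = 157/475 ≈ 0.33053)
1/(q + k(684, -149)) = 1/(157/475 + 12*684) = 1/(157/475 + 8208) = 1/(3898957/475) = 475/3898957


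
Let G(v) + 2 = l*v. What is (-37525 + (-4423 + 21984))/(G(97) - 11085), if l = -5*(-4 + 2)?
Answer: 19964/10117 ≈ 1.9733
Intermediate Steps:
l = 10 (l = -5*(-2) = 10)
G(v) = -2 + 10*v
(-37525 + (-4423 + 21984))/(G(97) - 11085) = (-37525 + (-4423 + 21984))/((-2 + 10*97) - 11085) = (-37525 + 17561)/((-2 + 970) - 11085) = -19964/(968 - 11085) = -19964/(-10117) = -19964*(-1/10117) = 19964/10117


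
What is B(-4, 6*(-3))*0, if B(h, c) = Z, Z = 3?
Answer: 0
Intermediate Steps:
B(h, c) = 3
B(-4, 6*(-3))*0 = 3*0 = 0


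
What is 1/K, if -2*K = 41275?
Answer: -2/41275 ≈ -4.8455e-5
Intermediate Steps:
K = -41275/2 (K = -1/2*41275 = -41275/2 ≈ -20638.)
1/K = 1/(-41275/2) = -2/41275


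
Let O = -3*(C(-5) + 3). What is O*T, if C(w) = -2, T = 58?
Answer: -174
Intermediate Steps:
O = -3 (O = -3*(-2 + 3) = -3*1 = -3)
O*T = -3*58 = -174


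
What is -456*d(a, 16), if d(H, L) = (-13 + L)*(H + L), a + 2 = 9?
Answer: -31464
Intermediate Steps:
a = 7 (a = -2 + 9 = 7)
-456*d(a, 16) = -456*(16² - 13*7 - 13*16 + 7*16) = -456*(256 - 91 - 208 + 112) = -456*69 = -31464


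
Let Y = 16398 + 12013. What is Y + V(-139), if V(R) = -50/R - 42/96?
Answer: 63185891/2224 ≈ 28411.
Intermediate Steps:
Y = 28411
V(R) = -7/16 - 50/R (V(R) = -50/R - 42*1/96 = -50/R - 7/16 = -7/16 - 50/R)
Y + V(-139) = 28411 + (-7/16 - 50/(-139)) = 28411 + (-7/16 - 50*(-1/139)) = 28411 + (-7/16 + 50/139) = 28411 - 173/2224 = 63185891/2224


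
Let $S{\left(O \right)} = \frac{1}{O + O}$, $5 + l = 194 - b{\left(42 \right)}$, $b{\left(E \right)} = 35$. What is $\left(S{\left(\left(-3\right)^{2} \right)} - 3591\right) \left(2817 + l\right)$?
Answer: $- \frac{192036527}{18} \approx -1.0669 \cdot 10^{7}$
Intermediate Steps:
$l = 154$ ($l = -5 + \left(194 - 35\right) = -5 + 159 = 154$)
$S{\left(O \right)} = \frac{1}{2 O}$
$\left(S{\left(\left(-3\right)^{2} \right)} - 3591\right) \left(2817 + l\right) = \left(\frac{1}{2 \left(-3\right)^{2}} - 3591\right) \left(2817 + 154\right) = \left(\frac{1}{2 \cdot 9} - 3591\right) 2971 = \left(\frac{1}{2} \cdot \frac{1}{9} - 3591\right) 2971 = \left(\frac{1}{18} - 3591\right) 2971 = \left(- \frac{64637}{18}\right) 2971 = - \frac{192036527}{18}$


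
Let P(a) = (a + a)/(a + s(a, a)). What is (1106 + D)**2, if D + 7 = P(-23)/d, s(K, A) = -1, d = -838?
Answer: 122136116413441/101123136 ≈ 1.2078e+6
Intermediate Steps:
P(a) = 2*a/(-1 + a) (P(a) = (a + a)/(a - 1) = (2*a)/(-1 + a) = 2*a/(-1 + a))
D = -70415/10056 (D = -7 + (2*(-23)/(-1 - 23))/(-838) = -7 + (2*(-23)/(-24))*(-1/838) = -7 + (2*(-23)*(-1/24))*(-1/838) = -7 + (23/12)*(-1/838) = -7 - 23/10056 = -70415/10056 ≈ -7.0023)
(1106 + D)**2 = (1106 - 70415/10056)**2 = (11051521/10056)**2 = 122136116413441/101123136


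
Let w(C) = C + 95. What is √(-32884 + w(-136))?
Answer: 5*I*√1317 ≈ 181.45*I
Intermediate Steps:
w(C) = 95 + C
√(-32884 + w(-136)) = √(-32884 + (95 - 136)) = √(-32884 - 41) = √(-32925) = 5*I*√1317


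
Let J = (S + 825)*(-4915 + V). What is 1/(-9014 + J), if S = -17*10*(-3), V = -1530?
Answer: -1/8613089 ≈ -1.1610e-7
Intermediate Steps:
S = 510 (S = -170*(-3) = 510)
J = -8604075 (J = (510 + 825)*(-4915 - 1530) = 1335*(-6445) = -8604075)
1/(-9014 + J) = 1/(-9014 - 8604075) = 1/(-8613089) = -1/8613089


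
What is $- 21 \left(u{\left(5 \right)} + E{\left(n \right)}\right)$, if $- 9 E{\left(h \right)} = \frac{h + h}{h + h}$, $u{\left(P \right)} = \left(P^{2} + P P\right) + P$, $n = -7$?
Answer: $- \frac{3458}{3} \approx -1152.7$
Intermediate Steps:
$u{\left(P \right)} = P + 2 P^{2}$ ($u{\left(P \right)} = \left(P^{2} + P^{2}\right) + P = 2 P^{2} + P = P + 2 P^{2}$)
$E{\left(h \right)} = - \frac{1}{9}$ ($E{\left(h \right)} = - \frac{\left(h + h\right) \frac{1}{h + h}}{9} = - \frac{2 h \frac{1}{2 h}}{9} = \left(- \frac{1}{9}\right) 1 = - \frac{1}{9}$)
$- 21 \left(u{\left(5 \right)} + E{\left(n \right)}\right) = - 21 \left(5 \left(1 + 2 \cdot 5\right) - \frac{1}{9}\right) = - 21 \left(5 \left(1 + 10\right) - \frac{1}{9}\right) = - 21 \left(5 \cdot 11 - \frac{1}{9}\right) = - 21 \left(55 - \frac{1}{9}\right) = \left(-21\right) \frac{494}{9} = - \frac{3458}{3}$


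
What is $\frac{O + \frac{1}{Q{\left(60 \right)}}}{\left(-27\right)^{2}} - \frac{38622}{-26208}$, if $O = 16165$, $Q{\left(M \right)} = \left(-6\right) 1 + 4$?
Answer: $\frac{25099703}{1061424} \approx 23.647$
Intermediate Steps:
$Q{\left(M \right)} = -2$ ($Q{\left(M \right)} = -6 + 4 = -2$)
$\frac{O + \frac{1}{Q{\left(60 \right)}}}{\left(-27\right)^{2}} - \frac{38622}{-26208} = \frac{16165 + \frac{1}{-2}}{\left(-27\right)^{2}} - \frac{38622}{-26208} = \frac{16165 - \frac{1}{2}}{729} - - \frac{6437}{4368} = \frac{32329}{2} \cdot \frac{1}{729} + \frac{6437}{4368} = \frac{32329}{1458} + \frac{6437}{4368} = \frac{25099703}{1061424}$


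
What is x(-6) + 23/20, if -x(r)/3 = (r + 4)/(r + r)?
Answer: 13/20 ≈ 0.65000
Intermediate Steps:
x(r) = -3*(4 + r)/(2*r) (x(r) = -3*(r + 4)/(r + r) = -3*(4 + r)/(2*r))
x(-6) + 23/20 = (-3/2 - 6/(-6)) + 23/20 = (-3/2 - 6*(-⅙)) + 23*(1/20) = (-3/2 + 1) + 23/20 = -½ + 23/20 = 13/20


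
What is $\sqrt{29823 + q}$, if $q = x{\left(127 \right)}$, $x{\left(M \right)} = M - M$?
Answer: $\sqrt{29823} \approx 172.69$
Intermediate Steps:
$x{\left(M \right)} = 0$
$q = 0$
$\sqrt{29823 + q} = \sqrt{29823 + 0} = \sqrt{29823}$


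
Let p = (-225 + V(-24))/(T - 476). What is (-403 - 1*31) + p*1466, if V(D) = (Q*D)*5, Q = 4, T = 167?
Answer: 299808/103 ≈ 2910.8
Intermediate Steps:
V(D) = 20*D (V(D) = (4*D)*5 = 20*D)
p = 235/103 (p = (-225 + 20*(-24))/(167 - 476) = (-225 - 480)/(-309) = -705*(-1/309) = 235/103 ≈ 2.2816)
(-403 - 1*31) + p*1466 = (-403 - 1*31) + (235/103)*1466 = (-403 - 31) + 344510/103 = -434 + 344510/103 = 299808/103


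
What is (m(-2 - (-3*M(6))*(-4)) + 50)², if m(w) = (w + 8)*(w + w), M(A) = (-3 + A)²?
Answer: 505800100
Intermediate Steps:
m(w) = 2*w*(8 + w) (m(w) = (8 + w)*(2*w) = 2*w*(8 + w))
(m(-2 - (-3*M(6))*(-4)) + 50)² = (2*(-2 - (-3*(-3 + 6)²)*(-4))*(8 + (-2 - (-3*(-3 + 6)²)*(-4))) + 50)² = (2*(-2 - (-3*3²)*(-4))*(8 + (-2 - (-3*3²)*(-4))) + 50)² = (2*(-2 - (-3*9)*(-4))*(8 + (-2 - (-3*9)*(-4))) + 50)² = (2*(-2 - (-27)*(-4))*(8 + (-2 - (-27)*(-4))) + 50)² = (2*(-2 - 1*108)*(8 + (-2 - 1*108)) + 50)² = (2*(-2 - 108)*(8 + (-2 - 108)) + 50)² = (2*(-110)*(8 - 110) + 50)² = (2*(-110)*(-102) + 50)² = (22440 + 50)² = 22490² = 505800100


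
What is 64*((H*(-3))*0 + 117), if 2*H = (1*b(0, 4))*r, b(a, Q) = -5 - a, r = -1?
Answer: 7488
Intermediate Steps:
H = 5/2 (H = ((1*(-5 - 1*0))*(-1))/2 = ((1*(-5 + 0))*(-1))/2 = ((1*(-5))*(-1))/2 = (-5*(-1))/2 = (½)*5 = 5/2 ≈ 2.5000)
64*((H*(-3))*0 + 117) = 64*(((5/2)*(-3))*0 + 117) = 64*(-15/2*0 + 117) = 64*(0 + 117) = 64*117 = 7488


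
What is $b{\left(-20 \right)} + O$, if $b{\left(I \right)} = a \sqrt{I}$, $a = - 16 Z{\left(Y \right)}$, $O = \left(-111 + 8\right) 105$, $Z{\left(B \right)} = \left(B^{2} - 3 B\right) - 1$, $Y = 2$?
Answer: $-10815 + 96 i \sqrt{5} \approx -10815.0 + 214.66 i$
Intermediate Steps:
$Z{\left(B \right)} = -1 + B^{2} - 3 B$
$O = -10815$ ($O = \left(-103\right) 105 = -10815$)
$a = 48$ ($a = - 16 \left(-1 + 2^{2} - 6\right) = - 16 \left(-1 + 4 - 6\right) = \left(-16\right) \left(-3\right) = 48$)
$b{\left(I \right)} = 48 \sqrt{I}$
$b{\left(-20 \right)} + O = 48 \sqrt{-20} - 10815 = 48 \cdot 2 i \sqrt{5} - 10815 = 96 i \sqrt{5} - 10815 = -10815 + 96 i \sqrt{5}$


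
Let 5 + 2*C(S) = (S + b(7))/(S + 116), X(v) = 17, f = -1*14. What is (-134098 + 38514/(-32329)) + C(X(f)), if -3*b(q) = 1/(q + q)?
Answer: -48434770568425/361179588 ≈ -1.3410e+5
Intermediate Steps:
f = -14
b(q) = -1/(6*q) (b(q) = -1/(3*(q + q)) = -1/(2*q)/3 = -1/(6*q))
C(S) = -5/2 + (-1/42 + S)/(2*(116 + S)) (C(S) = -5/2 + ((S - ⅙/7)/(S + 116))/2 = -5/2 + ((S - ⅙*⅐)/(116 + S))/2 = -5/2 + ((S - 1/42)/(116 + S))/2 = -5/2 + ((-1/42 + S)/(116 + S))/2 = -5/2 + (-1/42 + S)/(2*(116 + S)))
(-134098 + 38514/(-32329)) + C(X(f)) = (-134098 + 38514/(-32329)) + (-24361 - 168*17)/(84*(116 + 17)) = (-134098 + 38514*(-1/32329)) + (1/84)*(-24361 - 2856)/133 = (-134098 - 38514/32329) + (1/84)*(1/133)*(-27217) = -4335292756/32329 - 27217/11172 = -48434770568425/361179588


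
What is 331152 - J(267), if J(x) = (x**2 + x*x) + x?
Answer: 188307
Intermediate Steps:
J(x) = x + 2*x**2 (J(x) = (x**2 + x**2) + x = 2*x**2 + x = x + 2*x**2)
331152 - J(267) = 331152 - 267*(1 + 2*267) = 331152 - 267*(1 + 534) = 331152 - 267*535 = 331152 - 1*142845 = 331152 - 142845 = 188307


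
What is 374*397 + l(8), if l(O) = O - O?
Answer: 148478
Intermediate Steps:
l(O) = 0
374*397 + l(8) = 374*397 + 0 = 148478 + 0 = 148478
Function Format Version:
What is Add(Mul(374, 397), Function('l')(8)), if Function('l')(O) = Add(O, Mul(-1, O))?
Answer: 148478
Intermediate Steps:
Function('l')(O) = 0
Add(Mul(374, 397), Function('l')(8)) = Add(Mul(374, 397), 0) = Add(148478, 0) = 148478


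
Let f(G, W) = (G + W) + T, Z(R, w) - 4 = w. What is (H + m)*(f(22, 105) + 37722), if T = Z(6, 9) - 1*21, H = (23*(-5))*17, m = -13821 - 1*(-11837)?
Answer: -149055699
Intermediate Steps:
m = -1984 (m = -13821 + 11837 = -1984)
H = -1955 (H = -115*17 = -1955)
Z(R, w) = 4 + w
T = -8 (T = (4 + 9) - 1*21 = 13 - 21 = -8)
f(G, W) = -8 + G + W (f(G, W) = (G + W) - 8 = -8 + G + W)
(H + m)*(f(22, 105) + 37722) = (-1955 - 1984)*((-8 + 22 + 105) + 37722) = -3939*(119 + 37722) = -3939*37841 = -149055699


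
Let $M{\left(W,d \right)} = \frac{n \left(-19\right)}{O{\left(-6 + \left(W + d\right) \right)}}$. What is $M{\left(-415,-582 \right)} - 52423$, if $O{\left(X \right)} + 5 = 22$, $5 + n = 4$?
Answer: $- \frac{891172}{17} \approx -52422.0$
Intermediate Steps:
$n = -1$ ($n = -5 + 4 = -1$)
$O{\left(X \right)} = 17$ ($O{\left(X \right)} = -5 + 22 = 17$)
$M{\left(W,d \right)} = \frac{19}{17}$ ($M{\left(W,d \right)} = \frac{\left(-1\right) \left(-19\right)}{17} = 19 \cdot \frac{1}{17} = \frac{19}{17}$)
$M{\left(-415,-582 \right)} - 52423 = \frac{19}{17} - 52423 = - \frac{891172}{17}$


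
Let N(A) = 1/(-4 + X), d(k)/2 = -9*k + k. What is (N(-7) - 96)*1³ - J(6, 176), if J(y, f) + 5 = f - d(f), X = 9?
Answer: -15414/5 ≈ -3082.8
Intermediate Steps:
d(k) = -16*k (d(k) = 2*(-9*k + k) = 2*(-8*k) = -16*k)
N(A) = ⅕ (N(A) = 1/(-4 + 9) = 1/5 = ⅕)
J(y, f) = -5 + 17*f (J(y, f) = -5 + (f - (-16)*f) = -5 + (f + 16*f) = -5 + 17*f)
(N(-7) - 96)*1³ - J(6, 176) = (⅕ - 96)*1³ - (-5 + 17*176) = -479/5*1 - (-5 + 2992) = -479/5 - 1*2987 = -479/5 - 2987 = -15414/5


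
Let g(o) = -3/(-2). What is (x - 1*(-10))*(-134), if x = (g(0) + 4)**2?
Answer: -10787/2 ≈ -5393.5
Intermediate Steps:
g(o) = 3/2 (g(o) = -3*(-1/2) = 3/2)
x = 121/4 (x = (3/2 + 4)**2 = (11/2)**2 = 121/4 ≈ 30.250)
(x - 1*(-10))*(-134) = (121/4 - 1*(-10))*(-134) = (121/4 + 10)*(-134) = (161/4)*(-134) = -10787/2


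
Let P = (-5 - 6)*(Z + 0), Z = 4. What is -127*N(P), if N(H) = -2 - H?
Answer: -5334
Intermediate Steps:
P = -44 (P = (-5 - 6)*(4 + 0) = -11*4 = -44)
-127*N(P) = -127*(-2 - 1*(-44)) = -127*(-2 + 44) = -127*42 = -5334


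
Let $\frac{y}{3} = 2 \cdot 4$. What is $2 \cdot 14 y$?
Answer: $672$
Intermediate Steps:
$y = 24$ ($y = 3 \cdot 2 \cdot 4 = 3 \cdot 8 = 24$)
$2 \cdot 14 y = 2 \cdot 14 \cdot 24 = 28 \cdot 24 = 672$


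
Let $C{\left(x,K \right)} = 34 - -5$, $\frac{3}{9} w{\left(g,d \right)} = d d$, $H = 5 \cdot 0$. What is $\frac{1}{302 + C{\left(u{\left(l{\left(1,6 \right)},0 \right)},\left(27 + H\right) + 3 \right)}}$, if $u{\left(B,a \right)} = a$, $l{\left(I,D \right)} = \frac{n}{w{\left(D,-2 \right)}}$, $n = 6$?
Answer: $\frac{1}{341} \approx 0.0029326$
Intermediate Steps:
$H = 0$
$w{\left(g,d \right)} = 3 d^{2}$ ($w{\left(g,d \right)} = 3 d d = 3 d^{2}$)
$l{\left(I,D \right)} = \frac{1}{2}$ ($l{\left(I,D \right)} = \frac{6}{3 \left(-2\right)^{2}} = \frac{6}{3 \cdot 4} = \frac{6}{12} = 6 \cdot \frac{1}{12} = \frac{1}{2}$)
$C{\left(x,K \right)} = 39$ ($C{\left(x,K \right)} = 34 + 5 = 39$)
$\frac{1}{302 + C{\left(u{\left(l{\left(1,6 \right)},0 \right)},\left(27 + H\right) + 3 \right)}} = \frac{1}{302 + 39} = \frac{1}{341}$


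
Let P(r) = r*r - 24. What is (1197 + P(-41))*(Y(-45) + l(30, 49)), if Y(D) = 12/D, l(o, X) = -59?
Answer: -2537206/15 ≈ -1.6915e+5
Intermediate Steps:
P(r) = -24 + r**2 (P(r) = r**2 - 24 = -24 + r**2)
(1197 + P(-41))*(Y(-45) + l(30, 49)) = (1197 + (-24 + (-41)**2))*(12/(-45) - 59) = (1197 + (-24 + 1681))*(12*(-1/45) - 59) = (1197 + 1657)*(-4/15 - 59) = 2854*(-889/15) = -2537206/15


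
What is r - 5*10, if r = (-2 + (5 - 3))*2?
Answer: -50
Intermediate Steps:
r = 0 (r = (-2 + 2)*2 = 0*2 = 0)
r - 5*10 = 0 - 5*10 = 0 - 50 = -50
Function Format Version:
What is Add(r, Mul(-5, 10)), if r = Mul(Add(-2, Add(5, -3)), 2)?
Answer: -50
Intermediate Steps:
r = 0 (r = Mul(Add(-2, 2), 2) = Mul(0, 2) = 0)
Add(r, Mul(-5, 10)) = Add(0, Mul(-5, 10)) = Add(0, -50) = -50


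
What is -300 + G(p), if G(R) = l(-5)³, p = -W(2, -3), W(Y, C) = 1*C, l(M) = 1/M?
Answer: -37501/125 ≈ -300.01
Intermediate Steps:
W(Y, C) = C
p = 3 (p = -1*(-3) = 3)
G(R) = -1/125 (G(R) = (1/(-5))³ = (-⅕)³ = -1/125)
-300 + G(p) = -300 - 1/125 = -37501/125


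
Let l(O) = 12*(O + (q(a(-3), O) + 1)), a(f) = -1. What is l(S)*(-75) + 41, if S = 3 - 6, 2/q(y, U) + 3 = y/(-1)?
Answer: 2741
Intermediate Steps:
q(y, U) = 2/(-3 - y) (q(y, U) = 2/(-3 + y/(-1)) = 2/(-3 + y*(-1)) = 2/(-3 - y))
S = -3
l(O) = 12*O (l(O) = 12*(O + (-2/(3 - 1) + 1)) = 12*(O + (-2/2 + 1)) = 12*(O + (-2*½ + 1)) = 12*(O + (-1 + 1)) = 12*(O + 0) = 12*O)
l(S)*(-75) + 41 = (12*(-3))*(-75) + 41 = -36*(-75) + 41 = 2700 + 41 = 2741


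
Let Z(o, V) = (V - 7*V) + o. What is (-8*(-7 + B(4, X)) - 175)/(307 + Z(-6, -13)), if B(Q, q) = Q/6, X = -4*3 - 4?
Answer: -373/1137 ≈ -0.32806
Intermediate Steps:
X = -16 (X = -12 - 4 = -16)
Z(o, V) = o - 6*V (Z(o, V) = -6*V + o = o - 6*V)
B(Q, q) = Q/6 (B(Q, q) = Q*(⅙) = Q/6)
(-8*(-7 + B(4, X)) - 175)/(307 + Z(-6, -13)) = (-8*(-7 + (⅙)*4) - 175)/(307 + (-6 - 6*(-13))) = (-8*(-7 + ⅔) - 175)/(307 + (-6 + 78)) = (-8*(-19/3) - 175)/(307 + 72) = (152/3 - 175)/379 = -373/3*1/379 = -373/1137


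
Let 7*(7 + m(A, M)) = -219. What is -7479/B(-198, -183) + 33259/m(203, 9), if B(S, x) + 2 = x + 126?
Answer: -11731595/15812 ≈ -741.94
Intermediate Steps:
B(S, x) = 124 + x (B(S, x) = -2 + (x + 126) = -2 + (126 + x) = 124 + x)
m(A, M) = -268/7 (m(A, M) = -7 + (1/7)*(-219) = -7 - 219/7 = -268/7)
-7479/B(-198, -183) + 33259/m(203, 9) = -7479/(124 - 183) + 33259/(-268/7) = -7479/(-59) + 33259*(-7/268) = -7479*(-1/59) - 232813/268 = 7479/59 - 232813/268 = -11731595/15812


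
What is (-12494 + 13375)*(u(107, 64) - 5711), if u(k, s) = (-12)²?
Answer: -4904527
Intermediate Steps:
u(k, s) = 144
(-12494 + 13375)*(u(107, 64) - 5711) = (-12494 + 13375)*(144 - 5711) = 881*(-5567) = -4904527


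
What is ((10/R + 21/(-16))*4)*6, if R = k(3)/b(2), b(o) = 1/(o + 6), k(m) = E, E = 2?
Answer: -33/2 ≈ -16.500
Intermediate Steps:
k(m) = 2
b(o) = 1/(6 + o)
R = 16 (R = 2/(1/(6 + 2)) = 2/(1/8) = 2/(⅛) = 2*8 = 16)
((10/R + 21/(-16))*4)*6 = ((10/16 + 21/(-16))*4)*6 = ((10*(1/16) + 21*(-1/16))*4)*6 = ((5/8 - 21/16)*4)*6 = -11/16*4*6 = -11/4*6 = -33/2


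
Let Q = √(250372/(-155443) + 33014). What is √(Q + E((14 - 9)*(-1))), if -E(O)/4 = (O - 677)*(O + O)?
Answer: √(-659153716072720 + 155443*√797662723009690)/155443 ≈ 164.62*I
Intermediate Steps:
E(O) = -8*O*(-677 + O) (E(O) = -4*(O - 677)*(O + O) = -4*(-677 + O)*2*O = -8*O*(-677 + O))
Q = √797662723009690/155443 (Q = √(250372*(-1/155443) + 33014) = √(-250372/155443 + 33014) = √(5131544830/155443) = √797662723009690/155443 ≈ 181.69)
√(Q + E((14 - 9)*(-1))) = √(√797662723009690/155443 + 8*((14 - 9)*(-1))*(677 - (14 - 9)*(-1))) = √(√797662723009690/155443 + 8*(5*(-1))*(677 - 5*(-1))) = √(√797662723009690/155443 + 8*(-5)*(677 - 1*(-5))) = √(√797662723009690/155443 + 8*(-5)*(677 + 5)) = √(√797662723009690/155443 + 8*(-5)*682) = √(√797662723009690/155443 - 27280) = √(-27280 + √797662723009690/155443)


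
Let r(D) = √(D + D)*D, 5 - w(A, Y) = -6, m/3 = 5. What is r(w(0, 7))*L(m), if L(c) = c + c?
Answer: 330*√22 ≈ 1547.8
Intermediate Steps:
m = 15 (m = 3*5 = 15)
w(A, Y) = 11 (w(A, Y) = 5 - 1*(-6) = 5 + 6 = 11)
r(D) = √2*D^(3/2) (r(D) = √(2*D)*D = (√2*√D)*D = √2*D^(3/2))
L(c) = 2*c
r(w(0, 7))*L(m) = (√2*11^(3/2))*(2*15) = (√2*(11*√11))*30 = (11*√22)*30 = 330*√22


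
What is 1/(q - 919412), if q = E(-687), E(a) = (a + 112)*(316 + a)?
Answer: -1/706087 ≈ -1.4163e-6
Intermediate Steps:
E(a) = (112 + a)*(316 + a)
q = 213325 (q = 35392 + (-687)² + 428*(-687) = 35392 + 471969 - 294036 = 213325)
1/(q - 919412) = 1/(213325 - 919412) = 1/(-706087) = -1/706087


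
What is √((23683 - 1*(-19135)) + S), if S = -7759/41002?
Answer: √71983762188754/41002 ≈ 206.92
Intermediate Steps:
S = -7759/41002 (S = -7759*1/41002 = -7759/41002 ≈ -0.18923)
√((23683 - 1*(-19135)) + S) = √((23683 - 1*(-19135)) - 7759/41002) = √((23683 + 19135) - 7759/41002) = √(42818 - 7759/41002) = √(1755615877/41002) = √71983762188754/41002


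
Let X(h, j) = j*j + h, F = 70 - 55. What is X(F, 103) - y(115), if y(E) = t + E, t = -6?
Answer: 10515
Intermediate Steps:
F = 15
y(E) = -6 + E
X(h, j) = h + j**2 (X(h, j) = j**2 + h = h + j**2)
X(F, 103) - y(115) = (15 + 103**2) - (-6 + 115) = (15 + 10609) - 1*109 = 10624 - 109 = 10515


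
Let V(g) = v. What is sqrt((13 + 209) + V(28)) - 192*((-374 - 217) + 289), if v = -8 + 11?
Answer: 57999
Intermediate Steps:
v = 3
V(g) = 3
sqrt((13 + 209) + V(28)) - 192*((-374 - 217) + 289) = sqrt((13 + 209) + 3) - 192*((-374 - 217) + 289) = sqrt(222 + 3) - 192*(-591 + 289) = sqrt(225) - 192*(-302) = 15 + 57984 = 57999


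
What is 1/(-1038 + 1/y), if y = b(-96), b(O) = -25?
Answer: -25/25951 ≈ -0.00096335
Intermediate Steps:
y = -25
1/(-1038 + 1/y) = 1/(-1038 + 1/(-25)) = 1/(-1038 - 1/25) = 1/(-25951/25) = -25/25951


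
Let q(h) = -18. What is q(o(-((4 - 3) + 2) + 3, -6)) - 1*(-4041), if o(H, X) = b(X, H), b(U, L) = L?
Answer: 4023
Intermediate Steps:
o(H, X) = H
q(o(-((4 - 3) + 2) + 3, -6)) - 1*(-4041) = -18 - 1*(-4041) = -18 + 4041 = 4023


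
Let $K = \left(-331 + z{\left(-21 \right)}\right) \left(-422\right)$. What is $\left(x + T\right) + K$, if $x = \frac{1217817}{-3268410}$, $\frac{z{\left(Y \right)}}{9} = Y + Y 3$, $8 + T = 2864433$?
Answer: $\frac{3620459840391}{1089470} \approx 3.3231 \cdot 10^{6}$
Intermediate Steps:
$T = 2864425$ ($T = -8 + 2864433 = 2864425$)
$z{\left(Y \right)} = 36 Y$ ($z{\left(Y \right)} = 9 \left(Y + Y 3\right) = 9 \left(Y + 3 Y\right) = 9 \cdot 4 Y = 36 Y$)
$x = - \frac{405939}{1089470}$ ($x = 1217817 \left(- \frac{1}{3268410}\right) = - \frac{405939}{1089470} \approx -0.3726$)
$K = 458714$ ($K = \left(-331 + 36 \left(-21\right)\right) \left(-422\right) = \left(-331 - 756\right) \left(-422\right) = \left(-1087\right) \left(-422\right) = 458714$)
$\left(x + T\right) + K = \left(- \frac{405939}{1089470} + 2864425\right) + 458714 = \frac{3120704698811}{1089470} + 458714 = \frac{3620459840391}{1089470}$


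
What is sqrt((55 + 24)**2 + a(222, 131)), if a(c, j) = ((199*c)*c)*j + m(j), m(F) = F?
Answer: 6*sqrt(35688638) ≈ 35844.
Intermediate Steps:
a(c, j) = j + 199*j*c**2 (a(c, j) = ((199*c)*c)*j + j = (199*c**2)*j + j = 199*j*c**2 + j = j + 199*j*c**2)
sqrt((55 + 24)**2 + a(222, 131)) = sqrt((55 + 24)**2 + 131*(1 + 199*222**2)) = sqrt(79**2 + 131*(1 + 199*49284)) = sqrt(6241 + 131*(1 + 9807516)) = sqrt(6241 + 131*9807517) = sqrt(6241 + 1284784727) = sqrt(1284790968) = 6*sqrt(35688638)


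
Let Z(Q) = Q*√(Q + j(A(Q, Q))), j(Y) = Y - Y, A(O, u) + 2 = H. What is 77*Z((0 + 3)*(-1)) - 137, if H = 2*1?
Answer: -137 - 231*I*√3 ≈ -137.0 - 400.1*I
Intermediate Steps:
H = 2
A(O, u) = 0 (A(O, u) = -2 + 2 = 0)
j(Y) = 0
Z(Q) = Q^(3/2) (Z(Q) = Q*√(Q + 0) = Q*√Q = Q^(3/2))
77*Z((0 + 3)*(-1)) - 137 = 77*((0 + 3)*(-1))^(3/2) - 137 = 77*(3*(-1))^(3/2) - 137 = 77*(-3)^(3/2) - 137 = 77*(-3*I*√3) - 137 = -231*I*√3 - 137 = -137 - 231*I*√3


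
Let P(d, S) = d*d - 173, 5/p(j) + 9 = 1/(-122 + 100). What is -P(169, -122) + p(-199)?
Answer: -5649322/199 ≈ -28389.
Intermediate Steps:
p(j) = -110/199 (p(j) = 5/(-9 + 1/(-122 + 100)) = 5/(-9 + 1/(-22)) = 5/(-9 - 1/22) = 5/(-199/22) = 5*(-22/199) = -110/199)
P(d, S) = -173 + d² (P(d, S) = d² - 173 = -173 + d²)
-P(169, -122) + p(-199) = -(-173 + 169²) - 110/199 = -(-173 + 28561) - 110/199 = -1*28388 - 110/199 = -28388 - 110/199 = -5649322/199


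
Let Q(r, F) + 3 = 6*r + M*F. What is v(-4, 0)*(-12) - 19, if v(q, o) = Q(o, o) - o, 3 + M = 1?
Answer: 17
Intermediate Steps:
M = -2 (M = -3 + 1 = -2)
Q(r, F) = -3 - 2*F + 6*r (Q(r, F) = -3 + (6*r - 2*F) = -3 + (-2*F + 6*r) = -3 - 2*F + 6*r)
v(q, o) = -3 + 3*o (v(q, o) = (-3 - 2*o + 6*o) - o = (-3 + 4*o) - o = -3 + 3*o)
v(-4, 0)*(-12) - 19 = (-3 + 3*0)*(-12) - 19 = (-3 + 0)*(-12) - 19 = -3*(-12) - 19 = 36 - 19 = 17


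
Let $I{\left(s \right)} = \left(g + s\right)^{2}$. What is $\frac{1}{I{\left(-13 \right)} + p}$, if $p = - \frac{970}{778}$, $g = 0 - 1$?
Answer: $\frac{389}{75759} \approx 0.0051347$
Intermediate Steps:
$g = -1$
$I{\left(s \right)} = \left(-1 + s\right)^{2}$
$p = - \frac{485}{389}$ ($p = \left(-970\right) \frac{1}{778} = - \frac{485}{389} \approx -1.2468$)
$\frac{1}{I{\left(-13 \right)} + p} = \frac{1}{\left(-1 - 13\right)^{2} - \frac{485}{389}} = \frac{1}{\left(-14\right)^{2} - \frac{485}{389}} = \frac{1}{196 - \frac{485}{389}} = \frac{1}{\frac{75759}{389}} = \frac{389}{75759}$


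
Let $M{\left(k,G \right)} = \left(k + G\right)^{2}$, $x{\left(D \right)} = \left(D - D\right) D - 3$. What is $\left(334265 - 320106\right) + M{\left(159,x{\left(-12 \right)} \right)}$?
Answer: $38495$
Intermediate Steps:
$x{\left(D \right)} = -3$ ($x{\left(D \right)} = 0 D - 3 = 0 - 3 = -3$)
$M{\left(k,G \right)} = \left(G + k\right)^{2}$
$\left(334265 - 320106\right) + M{\left(159,x{\left(-12 \right)} \right)} = \left(334265 - 320106\right) + \left(-3 + 159\right)^{2} = 14159 + 156^{2} = 14159 + 24336 = 38495$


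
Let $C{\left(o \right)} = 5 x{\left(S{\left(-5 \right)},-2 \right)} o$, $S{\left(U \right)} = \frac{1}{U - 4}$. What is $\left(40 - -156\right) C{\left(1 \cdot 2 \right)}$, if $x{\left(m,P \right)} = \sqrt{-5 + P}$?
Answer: $1960 i \sqrt{7} \approx 5185.7 i$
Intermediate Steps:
$S{\left(U \right)} = \frac{1}{-4 + U}$
$C{\left(o \right)} = 5 i o \sqrt{7}$ ($C{\left(o \right)} = 5 \sqrt{-5 - 2} o = 5 \sqrt{-7} o = 5 i \sqrt{7} o = 5 i o \sqrt{7}$)
$\left(40 - -156\right) C{\left(1 \cdot 2 \right)} = \left(40 - -156\right) 5 i 1 \cdot 2 \sqrt{7} = \left(40 + 156\right) 5 i 2 \sqrt{7} = 196 \cdot 10 i \sqrt{7} = 1960 i \sqrt{7}$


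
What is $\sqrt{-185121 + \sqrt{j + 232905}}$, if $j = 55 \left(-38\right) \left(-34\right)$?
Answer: $\sqrt{-185121 + \sqrt{303965}} \approx 429.62 i$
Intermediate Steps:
$j = 71060$ ($j = \left(-2090\right) \left(-34\right) = 71060$)
$\sqrt{-185121 + \sqrt{j + 232905}} = \sqrt{-185121 + \sqrt{71060 + 232905}} = \sqrt{-185121 + \sqrt{303965}}$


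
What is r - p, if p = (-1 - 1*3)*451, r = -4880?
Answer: -3076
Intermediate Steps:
p = -1804 (p = (-1 - 3)*451 = -4*451 = -1804)
r - p = -4880 - 1*(-1804) = -4880 + 1804 = -3076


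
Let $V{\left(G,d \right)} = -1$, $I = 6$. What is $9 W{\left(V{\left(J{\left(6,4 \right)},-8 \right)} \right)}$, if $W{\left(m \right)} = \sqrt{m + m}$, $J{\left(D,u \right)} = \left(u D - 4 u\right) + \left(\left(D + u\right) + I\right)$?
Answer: $9 i \sqrt{2} \approx 12.728 i$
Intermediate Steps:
$J{\left(D,u \right)} = 6 + D - 3 u + D u$ ($J{\left(D,u \right)} = \left(u D - 4 u\right) + \left(\left(D + u\right) + 6\right) = \left(D u - 4 u\right) + \left(6 + D + u\right) = \left(- 4 u + D u\right) + \left(6 + D + u\right) = 6 + D - 3 u + D u$)
$W{\left(m \right)} = \sqrt{2} \sqrt{m}$ ($W{\left(m \right)} = \sqrt{2 m} = \sqrt{2} \sqrt{m}$)
$9 W{\left(V{\left(J{\left(6,4 \right)},-8 \right)} \right)} = 9 \sqrt{2} \sqrt{-1} = 9 \sqrt{2} i = 9 i \sqrt{2}$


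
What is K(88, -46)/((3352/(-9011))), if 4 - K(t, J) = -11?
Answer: -135165/3352 ≈ -40.324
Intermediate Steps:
K(t, J) = 15 (K(t, J) = 4 - 1*(-11) = 4 + 11 = 15)
K(88, -46)/((3352/(-9011))) = 15/((3352/(-9011))) = 15/((3352*(-1/9011))) = 15/(-3352/9011) = 15*(-9011/3352) = -135165/3352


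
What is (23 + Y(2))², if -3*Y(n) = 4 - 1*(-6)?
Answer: 3481/9 ≈ 386.78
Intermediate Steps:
Y(n) = -10/3 (Y(n) = -(4 - 1*(-6))/3 = -(4 + 6)/3 = -⅓*10 = -10/3)
(23 + Y(2))² = (23 - 10/3)² = (59/3)² = 3481/9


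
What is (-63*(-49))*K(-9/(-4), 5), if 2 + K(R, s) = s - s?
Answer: -6174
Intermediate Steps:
K(R, s) = -2 (K(R, s) = -2 + (s - s) = -2 + 0 = -2)
(-63*(-49))*K(-9/(-4), 5) = -63*(-49)*(-2) = 3087*(-2) = -6174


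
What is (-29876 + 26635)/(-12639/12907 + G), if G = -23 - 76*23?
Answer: 41831587/22870936 ≈ 1.8290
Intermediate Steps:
G = -1771 (G = -23 - 1748 = -1771)
(-29876 + 26635)/(-12639/12907 + G) = (-29876 + 26635)/(-12639/12907 - 1771) = -3241/(-12639*1/12907 - 1771) = -3241/(-12639/12907 - 1771) = -3241/(-22870936/12907) = -3241*(-12907/22870936) = 41831587/22870936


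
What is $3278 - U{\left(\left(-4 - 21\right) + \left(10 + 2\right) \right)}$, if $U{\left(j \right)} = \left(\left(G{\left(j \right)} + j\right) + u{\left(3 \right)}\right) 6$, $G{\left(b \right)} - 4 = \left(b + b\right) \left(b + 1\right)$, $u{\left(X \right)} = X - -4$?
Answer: $1418$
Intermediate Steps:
$u{\left(X \right)} = 4 + X$ ($u{\left(X \right)} = X + 4 = 4 + X$)
$G{\left(b \right)} = 4 + 2 b \left(1 + b\right)$ ($G{\left(b \right)} = 4 + \left(b + b\right) \left(b + 1\right) = 4 + 2 b \left(1 + b\right)$)
$U{\left(j \right)} = 66 + 12 j^{2} + 18 j$ ($U{\left(j \right)} = \left(\left(\left(4 + 2 j + 2 j^{2}\right) + j\right) + \left(4 + 3\right)\right) 6 = \left(\left(4 + 2 j^{2} + 3 j\right) + 7\right) 6 = \left(11 + 2 j^{2} + 3 j\right) 6 = 66 + 12 j^{2} + 18 j$)
$3278 - U{\left(\left(-4 - 21\right) + \left(10 + 2\right) \right)} = 3278 - \left(66 + 12 \left(\left(-4 - 21\right) + \left(10 + 2\right)\right)^{2} + 18 \left(\left(-4 - 21\right) + \left(10 + 2\right)\right)\right) = 3278 - \left(66 + 12 \left(-25 + 12\right)^{2} + 18 \left(-25 + 12\right)\right) = 3278 - \left(66 + 12 \left(-13\right)^{2} + 18 \left(-13\right)\right) = 3278 - \left(66 + 12 \cdot 169 - 234\right) = 3278 - \left(66 + 2028 - 234\right) = 3278 - 1860 = 1418$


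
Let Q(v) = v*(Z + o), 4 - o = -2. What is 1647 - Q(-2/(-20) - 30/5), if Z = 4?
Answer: 1706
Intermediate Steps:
o = 6 (o = 4 - 1*(-2) = 4 + 2 = 6)
Q(v) = 10*v (Q(v) = v*(4 + 6) = v*10 = 10*v)
1647 - Q(-2/(-20) - 30/5) = 1647 - 10*(-2/(-20) - 30/5) = 1647 - 10*(-2*(-1/20) - 30*⅕) = 1647 - 10*(⅒ - 6) = 1647 - 10*(-59)/10 = 1647 - 1*(-59) = 1647 + 59 = 1706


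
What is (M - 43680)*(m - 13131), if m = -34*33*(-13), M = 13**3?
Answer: -60357765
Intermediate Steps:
M = 2197
m = 14586 (m = -1122*(-13) = 14586)
(M - 43680)*(m - 13131) = (2197 - 43680)*(14586 - 13131) = -41483*1455 = -60357765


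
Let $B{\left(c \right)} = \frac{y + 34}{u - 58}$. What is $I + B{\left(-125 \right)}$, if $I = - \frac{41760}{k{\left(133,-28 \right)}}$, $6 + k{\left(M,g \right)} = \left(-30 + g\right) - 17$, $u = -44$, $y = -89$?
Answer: $\frac{157925}{306} \approx 516.09$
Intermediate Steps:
$k{\left(M,g \right)} = -53 + g$ ($k{\left(M,g \right)} = -6 + \left(\left(-30 + g\right) - 17\right) = -6 + \left(-47 + g\right) = -53 + g$)
$B{\left(c \right)} = \frac{55}{102}$ ($B{\left(c \right)} = \frac{-89 + 34}{-44 - 58} = - \frac{55}{-102} = \left(-55\right) \left(- \frac{1}{102}\right) = \frac{55}{102}$)
$I = \frac{4640}{9}$ ($I = - \frac{41760}{-53 - 28} = - \frac{41760}{-81} = \left(-41760\right) \left(- \frac{1}{81}\right) = \frac{4640}{9} \approx 515.56$)
$I + B{\left(-125 \right)} = \frac{4640}{9} + \frac{55}{102} = \frac{157925}{306}$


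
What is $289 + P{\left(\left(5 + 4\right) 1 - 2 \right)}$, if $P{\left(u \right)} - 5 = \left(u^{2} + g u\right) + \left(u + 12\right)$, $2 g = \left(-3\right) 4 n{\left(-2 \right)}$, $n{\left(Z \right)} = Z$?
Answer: $446$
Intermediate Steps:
$g = 12$ ($g = \frac{\left(-3\right) 4 \left(-2\right)}{2} = \frac{\left(-12\right) \left(-2\right)}{2} = \frac{1}{2} \cdot 24 = 12$)
$P{\left(u \right)} = 17 + u^{2} + 13 u$ ($P{\left(u \right)} = 5 + \left(\left(u^{2} + 12 u\right) + \left(u + 12\right)\right) = 5 + \left(\left(u^{2} + 12 u\right) + \left(12 + u\right)\right) = 5 + \left(12 + u^{2} + 13 u\right) = 17 + u^{2} + 13 u$)
$289 + P{\left(\left(5 + 4\right) 1 - 2 \right)} = 289 + \left(17 + \left(\left(5 + 4\right) 1 - 2\right)^{2} + 13 \left(\left(5 + 4\right) 1 - 2\right)\right) = 289 + \left(17 + \left(9 \cdot 1 - 2\right)^{2} + 13 \left(9 \cdot 1 - 2\right)\right) = 289 + \left(17 + \left(9 - 2\right)^{2} + 13 \left(9 - 2\right)\right) = 289 + \left(17 + 7^{2} + 13 \cdot 7\right) = 289 + \left(17 + 49 + 91\right) = 289 + 157 = 446$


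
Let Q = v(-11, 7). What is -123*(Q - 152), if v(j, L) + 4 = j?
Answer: 20541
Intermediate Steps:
v(j, L) = -4 + j
Q = -15 (Q = -4 - 11 = -15)
-123*(Q - 152) = -123*(-15 - 152) = -123*(-167) = 20541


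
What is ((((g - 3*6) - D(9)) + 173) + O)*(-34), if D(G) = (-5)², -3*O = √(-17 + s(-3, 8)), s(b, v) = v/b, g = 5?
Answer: -4590 + 34*I*√177/9 ≈ -4590.0 + 50.26*I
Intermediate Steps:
O = -I*√177/9 (O = -√(-17 + 8/(-3))/3 = -√(-17 + 8*(-⅓))/3 = -√(-17 - 8/3)/3 = -I*√177/9 ≈ -1.4782*I)
D(G) = 25
((((g - 3*6) - D(9)) + 173) + O)*(-34) = ((((5 - 3*6) - 1*25) + 173) - I*√177/9)*(-34) = ((((5 - 18) - 25) + 173) - I*√177/9)*(-34) = (((-13 - 25) + 173) - I*√177/9)*(-34) = ((-38 + 173) - I*√177/9)*(-34) = (135 - I*√177/9)*(-34) = -4590 + 34*I*√177/9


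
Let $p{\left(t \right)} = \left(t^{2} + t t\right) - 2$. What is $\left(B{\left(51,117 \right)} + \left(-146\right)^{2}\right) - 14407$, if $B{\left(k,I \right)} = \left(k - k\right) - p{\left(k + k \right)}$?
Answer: $-13897$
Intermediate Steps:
$p{\left(t \right)} = -2 + 2 t^{2}$ ($p{\left(t \right)} = \left(t^{2} + t^{2}\right) - 2 = 2 t^{2} - 2 = -2 + 2 t^{2}$)
$B{\left(k,I \right)} = 2 - 8 k^{2}$ ($B{\left(k,I \right)} = \left(k - k\right) - \left(-2 + 2 \left(k + k\right)^{2}\right) = 0 - \left(-2 + 2 \left(2 k\right)^{2}\right) = 0 - \left(-2 + 2 \cdot 4 k^{2}\right) = 0 - \left(-2 + 8 k^{2}\right) = 2 - 8 k^{2}$)
$\left(B{\left(51,117 \right)} + \left(-146\right)^{2}\right) - 14407 = \left(\left(2 - 8 \cdot 51^{2}\right) + \left(-146\right)^{2}\right) - 14407 = \left(\left(2 - 20808\right) + 21316\right) - 14407 = \left(-20806 + 21316\right) - 14407 = 510 - 14407 = -13897$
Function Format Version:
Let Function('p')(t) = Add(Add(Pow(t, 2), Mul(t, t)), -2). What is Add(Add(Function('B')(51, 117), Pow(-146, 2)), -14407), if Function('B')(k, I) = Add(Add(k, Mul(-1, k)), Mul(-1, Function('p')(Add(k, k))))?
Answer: -13897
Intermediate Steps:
Function('p')(t) = Add(-2, Mul(2, Pow(t, 2))) (Function('p')(t) = Add(Add(Pow(t, 2), Pow(t, 2)), -2) = Add(Mul(2, Pow(t, 2)), -2) = Add(-2, Mul(2, Pow(t, 2))))
Function('B')(k, I) = Add(2, Mul(-8, Pow(k, 2))) (Function('B')(k, I) = Add(Add(k, Mul(-1, k)), Mul(-1, Add(-2, Mul(2, Pow(Add(k, k), 2))))) = Add(0, Mul(-1, Add(-2, Mul(2, Pow(Mul(2, k), 2))))) = Add(0, Mul(-1, Add(-2, Mul(2, Mul(4, Pow(k, 2)))))) = Add(0, Mul(-1, Add(-2, Mul(8, Pow(k, 2))))) = Add(0, Add(2, Mul(-8, Pow(k, 2)))) = Add(2, Mul(-8, Pow(k, 2))))
Add(Add(Function('B')(51, 117), Pow(-146, 2)), -14407) = Add(Add(Add(2, Mul(-8, Pow(51, 2))), Pow(-146, 2)), -14407) = Add(Add(Add(2, Mul(-8, 2601)), 21316), -14407) = Add(Add(Add(2, -20808), 21316), -14407) = Add(Add(-20806, 21316), -14407) = Add(510, -14407) = -13897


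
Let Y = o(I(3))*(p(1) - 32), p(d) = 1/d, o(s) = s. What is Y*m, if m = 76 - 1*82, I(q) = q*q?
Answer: 1674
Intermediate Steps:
I(q) = q**2
Y = -279 (Y = 3**2*(1/1 - 32) = 9*(1 - 32) = 9*(-31) = -279)
m = -6 (m = 76 - 82 = -6)
Y*m = -279*(-6) = 1674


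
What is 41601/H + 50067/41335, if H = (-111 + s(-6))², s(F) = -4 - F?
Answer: 2314423362/491101135 ≈ 4.7127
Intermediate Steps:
H = 11881 (H = (-111 + (-4 - 1*(-6)))² = (-111 + (-4 + 6))² = (-111 + 2)² = (-109)² = 11881)
41601/H + 50067/41335 = 41601/11881 + 50067/41335 = 2314423362/491101135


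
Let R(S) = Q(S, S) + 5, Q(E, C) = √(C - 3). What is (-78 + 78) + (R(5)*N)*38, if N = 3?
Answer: 570 + 114*√2 ≈ 731.22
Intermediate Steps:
Q(E, C) = √(-3 + C)
R(S) = 5 + √(-3 + S) (R(S) = √(-3 + S) + 5 = 5 + √(-3 + S))
(-78 + 78) + (R(5)*N)*38 = (-78 + 78) + ((5 + √(-3 + 5))*3)*38 = 0 + ((5 + √2)*3)*38 = 0 + (15 + 3*√2)*38 = 0 + (570 + 114*√2) = 570 + 114*√2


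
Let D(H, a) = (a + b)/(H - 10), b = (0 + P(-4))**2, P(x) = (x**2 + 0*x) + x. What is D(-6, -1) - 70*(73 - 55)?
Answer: -20303/16 ≈ -1268.9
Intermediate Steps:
P(x) = x + x**2 (P(x) = (x**2 + 0) + x = x**2 + x = x + x**2)
b = 144 (b = (0 - 4*(1 - 4))**2 = (0 - 4*(-3))**2 = (0 + 12)**2 = 12**2 = 144)
D(H, a) = (144 + a)/(-10 + H) (D(H, a) = (a + 144)/(H - 10) = (144 + a)/(-10 + H))
D(-6, -1) - 70*(73 - 55) = (144 - 1)/(-10 - 6) - 70*(73 - 55) = 143/(-16) - 70*18 = -1/16*143 - 1260 = -143/16 - 1260 = -20303/16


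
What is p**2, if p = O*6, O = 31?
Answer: 34596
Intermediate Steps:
p = 186 (p = 31*6 = 186)
p**2 = 186**2 = 34596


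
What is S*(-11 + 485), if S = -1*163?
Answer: -77262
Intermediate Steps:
S = -163
S*(-11 + 485) = -163*(-11 + 485) = -163*474 = -77262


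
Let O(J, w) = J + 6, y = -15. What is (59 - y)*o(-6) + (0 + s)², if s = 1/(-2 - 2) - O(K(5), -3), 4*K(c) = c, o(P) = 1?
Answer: 521/4 ≈ 130.25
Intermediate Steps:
K(c) = c/4
O(J, w) = 6 + J
s = -15/2 (s = 1/(-2 - 2) - (6 + (¼)*5) = 1/(-4) - (6 + 5/4) = -¼ - 1*29/4 = -¼ - 29/4 = -15/2 ≈ -7.5000)
(59 - y)*o(-6) + (0 + s)² = (59 - 1*(-15))*1 + (0 - 15/2)² = (59 + 15)*1 + (-15/2)² = 74*1 + 225/4 = 74 + 225/4 = 521/4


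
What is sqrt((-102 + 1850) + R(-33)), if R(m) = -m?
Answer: sqrt(1781) ≈ 42.202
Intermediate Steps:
sqrt((-102 + 1850) + R(-33)) = sqrt((-102 + 1850) - 1*(-33)) = sqrt(1748 + 33) = sqrt(1781)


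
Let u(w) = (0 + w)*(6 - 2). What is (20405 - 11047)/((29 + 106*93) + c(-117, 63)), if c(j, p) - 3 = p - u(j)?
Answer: 9358/10421 ≈ 0.89799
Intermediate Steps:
u(w) = 4*w (u(w) = w*4 = 4*w)
c(j, p) = 3 + p - 4*j (c(j, p) = 3 + (p - 4*j) = 3 + p - 4*j)
(20405 - 11047)/((29 + 106*93) + c(-117, 63)) = (20405 - 11047)/((29 + 106*93) + (3 + 63 - 4*(-117))) = 9358/((29 + 9858) + (3 + 63 + 468)) = 9358/(9887 + 534) = 9358/10421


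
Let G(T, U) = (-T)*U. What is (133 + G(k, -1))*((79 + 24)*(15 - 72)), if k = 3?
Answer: -798456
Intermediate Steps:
G(T, U) = -T*U
(133 + G(k, -1))*((79 + 24)*(15 - 72)) = (133 - 1*3*(-1))*((79 + 24)*(15 - 72)) = (133 + 3)*(103*(-57)) = 136*(-5871) = -798456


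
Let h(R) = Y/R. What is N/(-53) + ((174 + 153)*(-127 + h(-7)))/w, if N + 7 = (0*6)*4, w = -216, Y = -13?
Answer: 422015/2226 ≈ 189.58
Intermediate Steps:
h(R) = -13/R
N = -7 (N = -7 + (0*6)*4 = -7 + 0*4 = -7 + 0 = -7)
N/(-53) + ((174 + 153)*(-127 + h(-7)))/w = -7/(-53) + ((174 + 153)*(-127 - 13/(-7)))/(-216) = -7*(-1/53) + (327*(-127 - 13*(-1/7)))*(-1/216) = 7/53 + (327*(-127 + 13/7))*(-1/216) = 7/53 + (327*(-876/7))*(-1/216) = 7/53 - 286452/7*(-1/216) = 7/53 + 7957/42 = 422015/2226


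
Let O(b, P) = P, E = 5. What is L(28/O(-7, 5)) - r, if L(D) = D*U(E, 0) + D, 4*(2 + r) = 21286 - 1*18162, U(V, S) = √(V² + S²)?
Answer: -3727/5 ≈ -745.40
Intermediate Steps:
U(V, S) = √(S² + V²)
r = 779 (r = -2 + (21286 - 1*18162)/4 = -2 + (21286 - 18162)/4 = -2 + (¼)*3124 = -2 + 781 = 779)
L(D) = 6*D (L(D) = D*√(0² + 5²) + D = D*√(0 + 25) + D = D*√25 + D = D*5 + D = 5*D + D = 6*D)
L(28/O(-7, 5)) - r = 6*(28/5) - 1*779 = 6*(28*(⅕)) - 779 = 6*(28/5) - 779 = 168/5 - 779 = -3727/5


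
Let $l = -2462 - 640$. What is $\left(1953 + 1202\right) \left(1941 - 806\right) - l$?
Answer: $3584027$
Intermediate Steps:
$l = -3102$
$\left(1953 + 1202\right) \left(1941 - 806\right) - l = \left(1953 + 1202\right) \left(1941 - 806\right) - -3102 = 3155 \cdot 1135 + 3102 = 3580925 + 3102 = 3584027$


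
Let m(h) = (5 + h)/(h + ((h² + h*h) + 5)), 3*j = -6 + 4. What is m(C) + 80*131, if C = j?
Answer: 492599/47 ≈ 10481.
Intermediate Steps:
j = -⅔ (j = (-6 + 4)/3 = (⅓)*(-2) = -⅔ ≈ -0.66667)
C = -⅔ ≈ -0.66667
m(h) = (5 + h)/(5 + h + 2*h²) (m(h) = (5 + h)/(h + ((h² + h²) + 5)) = (5 + h)/(h + (2*h² + 5)) = (5 + h)/(h + (5 + 2*h²)) = (5 + h)/(5 + h + 2*h²))
m(C) + 80*131 = (5 - ⅔)/(5 - ⅔ + 2*(-⅔)²) + 80*131 = (13/3)/(5 - ⅔ + 2*(4/9)) + 10480 = (13/3)/(5 - ⅔ + 8/9) + 10480 = (13/3)/(47/9) + 10480 = (9/47)*(13/3) + 10480 = 39/47 + 10480 = 492599/47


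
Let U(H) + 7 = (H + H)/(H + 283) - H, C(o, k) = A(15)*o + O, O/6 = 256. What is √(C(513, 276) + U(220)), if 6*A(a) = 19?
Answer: √2969692886/1006 ≈ 54.170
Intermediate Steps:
O = 1536 (O = 6*256 = 1536)
A(a) = 19/6 (A(a) = (⅙)*19 = 19/6)
C(o, k) = 1536 + 19*o/6 (C(o, k) = 19*o/6 + 1536 = 1536 + 19*o/6)
U(H) = -7 - H + 2*H/(283 + H) (U(H) = -7 + ((H + H)/(H + 283) - H) = -7 + ((2*H)/(283 + H) - H) = -7 + (2*H/(283 + H) - H) = -7 + (-H + 2*H/(283 + H)) = -7 - H + 2*H/(283 + H))
√(C(513, 276) + U(220)) = √((1536 + (19/6)*513) + (-1981 - 1*220² - 288*220)/(283 + 220)) = √((1536 + 3249/2) + (-1981 - 1*48400 - 63360)/503) = √(6321/2 + (-1981 - 48400 - 63360)/503) = √(6321/2 + (1/503)*(-113741)) = √(6321/2 - 113741/503) = √(2951981/1006) = √2969692886/1006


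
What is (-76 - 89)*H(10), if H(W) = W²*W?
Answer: -165000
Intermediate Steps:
H(W) = W³
(-76 - 89)*H(10) = (-76 - 89)*10³ = -165*1000 = -165000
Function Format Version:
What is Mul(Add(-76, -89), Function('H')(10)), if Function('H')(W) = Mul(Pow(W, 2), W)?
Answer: -165000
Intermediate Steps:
Function('H')(W) = Pow(W, 3)
Mul(Add(-76, -89), Function('H')(10)) = Mul(Add(-76, -89), Pow(10, 3)) = Mul(-165, 1000) = -165000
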